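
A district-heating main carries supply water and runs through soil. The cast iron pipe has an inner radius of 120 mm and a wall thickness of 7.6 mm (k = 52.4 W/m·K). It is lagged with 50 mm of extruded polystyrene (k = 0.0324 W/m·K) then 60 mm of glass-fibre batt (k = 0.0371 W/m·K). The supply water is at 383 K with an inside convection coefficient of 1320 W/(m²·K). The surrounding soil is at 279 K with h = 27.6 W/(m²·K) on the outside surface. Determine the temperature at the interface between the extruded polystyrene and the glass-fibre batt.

T ≈ 325 K

For a radial system each layer contributes R = ln(r_out/r_in)/(2πkL); films add R = 1/(hA).
R_inner film = 1/(h_i·2πr₁L) = 1/(1320×2π×0.12×1) = 0.001005 K/W
R_cast iron pipe wall = ln(127.6/120)/(2π×52.4×1) = 1.865×10^-4 K/W
R_extruded polystyrene = ln(177.6/127.6)/(2π×0.0324×1) = 1.624 K/W
R_glass-fibre batt = ln(237.6/177.6)/(2π×0.0371×1) = 1.249 K/W
R_outer film = 1/(h_o·2πr_oL) = 1/(27.6×2π×0.2376×1) = 0.02427 K/W
R_total = 2.898 K/W
Q = ΔT/R_total = 104/2.898
Q = 35.9 W/m
T_interface = T_inner − Q·ΣR(inner→interface) = 383 − 35.9×1.625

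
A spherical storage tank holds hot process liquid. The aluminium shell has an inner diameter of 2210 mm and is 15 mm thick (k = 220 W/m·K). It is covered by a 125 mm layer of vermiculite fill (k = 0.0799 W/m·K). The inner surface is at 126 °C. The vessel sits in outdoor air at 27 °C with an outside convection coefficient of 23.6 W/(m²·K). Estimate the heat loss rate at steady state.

Q ≈ 1080 W

Radial (spherical) resistances in series:
R_aluminium shell = (1/1.105 − 1/1.12)/(4π×220) = 4.384×10^-6 K/W
R_vermiculite fill = (1/1.12 − 1/1.245)/(4π×0.0799) = 0.08928 K/W
R_outer film = 1/(h·4πr_o²) = 1/(23.6×4π×1.245²) = 0.002175 K/W
R_total = 0.09146 K/W
Q = ΔT/R_total = 99/0.09146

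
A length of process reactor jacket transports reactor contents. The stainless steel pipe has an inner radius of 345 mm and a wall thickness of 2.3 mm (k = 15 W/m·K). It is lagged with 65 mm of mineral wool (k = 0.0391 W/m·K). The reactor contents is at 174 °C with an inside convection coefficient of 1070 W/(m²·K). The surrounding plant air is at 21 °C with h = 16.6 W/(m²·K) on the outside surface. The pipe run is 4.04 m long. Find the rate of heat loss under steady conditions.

Q ≈ 856 W

Treating each annulus and film as a series resistance:
R_inner film = 1/(h_i·2πr₁L) = 1/(1070×2π×0.345×4.04) = 1.067×10^-4 K/W
R_stainless steel pipe wall = ln(347.3/345)/(2π×15×4.04) = 1.745×10^-5 K/W
R_mineral wool = ln(412.3/347.3)/(2π×0.0391×4.04) = 0.1729 K/W
R_outer film = 1/(h_o·2πr_oL) = 1/(16.6×2π×0.4123×4.04) = 0.005756 K/W
R_total = 0.1787 K/W
Q = ΔT/R_total = 153/0.1787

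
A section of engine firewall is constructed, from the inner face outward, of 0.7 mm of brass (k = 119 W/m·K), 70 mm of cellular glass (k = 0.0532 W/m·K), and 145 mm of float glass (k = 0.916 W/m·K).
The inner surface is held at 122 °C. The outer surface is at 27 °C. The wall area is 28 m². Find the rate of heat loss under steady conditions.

Q ≈ 1800 W

Thermal resistances in series:
R_brass = L/(kA) = 0.0007/(119×28) = 2.101×10^-7 K/W
R_cellular glass = L/(kA) = 0.07/(0.0532×28) = 0.04699 K/W
R_float glass = L/(kA) = 0.145/(0.916×28) = 0.005653 K/W
R_total = 0.05265 K/W
Q = ΔT / R_total = 95 / 0.05265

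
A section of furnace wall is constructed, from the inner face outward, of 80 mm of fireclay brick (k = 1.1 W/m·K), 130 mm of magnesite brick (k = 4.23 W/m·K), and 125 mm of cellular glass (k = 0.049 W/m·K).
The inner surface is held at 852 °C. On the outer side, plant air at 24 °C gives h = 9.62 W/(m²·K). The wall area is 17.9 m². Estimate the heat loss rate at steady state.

Model the wall as resistances in series:
R_fireclay brick = L/(kA) = 0.08/(1.1×17.9) = 0.004063 K/W
R_magnesite brick = L/(kA) = 0.13/(4.23×17.9) = 0.001717 K/W
R_cellular glass = L/(kA) = 0.125/(0.049×17.9) = 0.1425 K/W
R_outer film = 1/(h_o·A) = 1/(9.62×17.9) = 0.005807 K/W
R_total = 0.1541 K/W
Q = ΔT / R_total = 828 / 0.1541

Q ≈ 5370 W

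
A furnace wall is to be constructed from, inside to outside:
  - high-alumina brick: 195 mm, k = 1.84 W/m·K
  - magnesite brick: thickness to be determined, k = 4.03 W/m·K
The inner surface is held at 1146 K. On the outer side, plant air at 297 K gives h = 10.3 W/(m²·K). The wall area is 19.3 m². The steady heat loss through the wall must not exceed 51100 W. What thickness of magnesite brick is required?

L ≈ 474 mm

Thermal resistances in series:
R_high-alumina brick = L/(kA) = 0.195/(1.84×19.3) = 0.005491 K/W
R_outer film = 1/(h_o·A) = 1/(10.3×19.3) = 0.00503 K/W
Sum of the known resistances R_other = 0.01052 K/W
Required total resistance R_tot = ΔT/Q_allow = 849/51100 = 0.01661 K/W
R_magnesite brick = R_tot − R_other = 0.006093 K/W
L = R·k·A = 0.006093×4.03×19.3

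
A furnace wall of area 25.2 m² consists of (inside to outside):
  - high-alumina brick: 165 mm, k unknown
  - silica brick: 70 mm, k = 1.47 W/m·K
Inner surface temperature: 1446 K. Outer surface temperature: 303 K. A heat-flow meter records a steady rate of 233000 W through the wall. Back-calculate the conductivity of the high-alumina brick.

k ≈ 2.17 W/(m·K)

Model the wall as resistances in series:
R_silica brick = L/(kA) = 0.07/(1.47×25.2) = 0.00189 K/W
Sum of known resistances R_other = 0.00189 K/W
Total R = ΔT/Q = 1143/233000 = 0.004906 K/W
R_high-alumina brick = R_total − R_other = 0.003016 K/W
k = L/(R·A) = 0.165/(0.003016×25.2)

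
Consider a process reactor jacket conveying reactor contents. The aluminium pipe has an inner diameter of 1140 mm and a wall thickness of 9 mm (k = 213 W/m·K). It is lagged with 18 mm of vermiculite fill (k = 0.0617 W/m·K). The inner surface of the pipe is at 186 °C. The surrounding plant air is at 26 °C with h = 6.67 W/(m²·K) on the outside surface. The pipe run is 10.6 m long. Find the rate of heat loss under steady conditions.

Per-layer cylindrical resistances, series-summed:
R_aluminium pipe wall = ln(579/570)/(2π×213×10.6) = 1.104×10^-6 K/W
R_vermiculite fill = ln(597/579)/(2π×0.0617×10.6) = 0.00745 K/W
R_outer film = 1/(h_o·2πr_oL) = 1/(6.67×2π×0.597×10.6) = 0.003771 K/W
R_total = 0.01122 K/W
Q = ΔT/R_total = 160/0.01122

Q ≈ 14300 W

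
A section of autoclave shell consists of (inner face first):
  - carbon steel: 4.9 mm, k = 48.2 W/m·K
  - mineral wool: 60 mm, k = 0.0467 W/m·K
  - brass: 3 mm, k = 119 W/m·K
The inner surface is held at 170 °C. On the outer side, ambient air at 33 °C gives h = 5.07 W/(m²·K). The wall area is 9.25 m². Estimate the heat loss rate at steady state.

Treating each layer as a thermal resistance in series:
R_carbon steel = L/(kA) = 0.0049/(48.2×9.25) = 1.099×10^-5 K/W
R_mineral wool = L/(kA) = 0.06/(0.0467×9.25) = 0.1389 K/W
R_brass = L/(kA) = 0.003/(119×9.25) = 2.725×10^-6 K/W
R_outer film = 1/(h_o·A) = 1/(5.07×9.25) = 0.02132 K/W
R_total = 0.1602 K/W
Q = ΔT / R_total = 137 / 0.1602

Q ≈ 855 W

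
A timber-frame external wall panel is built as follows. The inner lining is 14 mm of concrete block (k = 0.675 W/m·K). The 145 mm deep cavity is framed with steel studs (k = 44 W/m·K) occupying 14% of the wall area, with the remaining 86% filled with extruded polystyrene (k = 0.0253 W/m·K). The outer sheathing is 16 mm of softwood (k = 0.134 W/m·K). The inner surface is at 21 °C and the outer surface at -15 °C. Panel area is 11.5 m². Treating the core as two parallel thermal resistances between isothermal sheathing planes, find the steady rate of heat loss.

Sheathing layers in series; stud and cavity paths in parallel between them.
R_inner = 0.014/(0.675×11.5) = 0.001804 K/W
R_stud  = 0.145/(44×0.14×11.5) = 0.002047 K/W
R_cav   = 0.145/(0.0253×0.86×11.5) = 0.5795 K/W
1/R_core = 1/R_stud + 1/R_cav → R_core = 0.00204 K/W
R_outer = 0.016/(0.134×11.5) = 0.01038 K/W
R_total = 0.01423 K/W
Q = ΔT/R_total = 36/0.01423

Q ≈ 2530 W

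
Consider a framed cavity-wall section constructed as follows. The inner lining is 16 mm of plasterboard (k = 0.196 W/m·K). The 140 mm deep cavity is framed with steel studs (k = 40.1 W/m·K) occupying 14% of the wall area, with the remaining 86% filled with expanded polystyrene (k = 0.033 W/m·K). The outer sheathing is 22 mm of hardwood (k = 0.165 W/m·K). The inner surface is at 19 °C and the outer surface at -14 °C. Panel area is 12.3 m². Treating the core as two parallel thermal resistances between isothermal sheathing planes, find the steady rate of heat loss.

Q ≈ 1690 W

Sheathing layers in series; stud and cavity paths in parallel between them.
R_inner = 0.016/(0.196×12.3) = 0.006637 K/W
R_stud  = 0.14/(40.1×0.14×12.3) = 0.002027 K/W
R_cav   = 0.14/(0.033×0.86×12.3) = 0.4011 K/W
1/R_core = 1/R_stud + 1/R_cav → R_core = 0.002017 K/W
R_outer = 0.022/(0.165×12.3) = 0.01084 K/W
R_total = 0.01949 K/W
Q = ΔT/R_total = 33/0.01949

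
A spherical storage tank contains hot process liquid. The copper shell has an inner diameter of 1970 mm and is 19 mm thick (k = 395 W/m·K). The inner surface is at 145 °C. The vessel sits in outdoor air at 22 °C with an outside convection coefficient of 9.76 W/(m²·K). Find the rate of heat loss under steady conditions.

Q ≈ 15200 W

Radial (spherical) resistances in series:
R_copper shell = (1/0.985 − 1/1.004)/(4π×395) = 3.871×10^-6 K/W
R_outer film = 1/(h·4πr_o²) = 1/(9.76×4π×1.004²) = 0.008089 K/W
R_total = 0.008092 K/W
Q = ΔT/R_total = 123/0.008092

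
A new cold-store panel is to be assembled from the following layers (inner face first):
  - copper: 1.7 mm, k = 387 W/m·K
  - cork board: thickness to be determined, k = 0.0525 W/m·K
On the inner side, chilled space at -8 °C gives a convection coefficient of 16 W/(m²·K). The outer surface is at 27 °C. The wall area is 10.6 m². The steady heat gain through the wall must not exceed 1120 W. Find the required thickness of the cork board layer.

L ≈ 14.1 mm

Treating each layer as a thermal resistance in series:
R_inner film = 1/(h_i·A) = 1/(16×10.6) = 0.005896 K/W
R_copper = L/(kA) = 0.0017/(387×10.6) = 4.144×10^-7 K/W
Sum of the known resistances R_other = 0.005897 K/W
Required total resistance R_tot = ΔT/Q_allow = 35/1120 = 0.03125 K/W
R_cork board = R_tot − R_other = 0.02535 K/W
L = R·k·A = 0.02535×0.0525×10.6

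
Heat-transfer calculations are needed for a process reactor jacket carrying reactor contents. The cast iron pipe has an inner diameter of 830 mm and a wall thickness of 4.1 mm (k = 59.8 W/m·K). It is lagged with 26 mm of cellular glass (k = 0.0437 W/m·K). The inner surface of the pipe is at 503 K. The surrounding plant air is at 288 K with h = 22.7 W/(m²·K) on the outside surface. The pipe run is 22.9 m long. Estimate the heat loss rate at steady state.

Q ≈ 21000 W

Cylindrical conduction, so R = ln(r₂/r₁)/(2πkL) per layer, in series:
R_cast iron pipe wall = ln(419.1/415)/(2π×59.8×22.9) = 1.143×10^-6 K/W
R_cellular glass = ln(445.1/419.1)/(2π×0.0437×22.9) = 0.009572 K/W
R_outer film = 1/(h_o·2πr_oL) = 1/(22.7×2π×0.4451×22.9) = 6.879×10^-4 K/W
R_total = 0.01026 K/W
Q = ΔT/R_total = 215/0.01026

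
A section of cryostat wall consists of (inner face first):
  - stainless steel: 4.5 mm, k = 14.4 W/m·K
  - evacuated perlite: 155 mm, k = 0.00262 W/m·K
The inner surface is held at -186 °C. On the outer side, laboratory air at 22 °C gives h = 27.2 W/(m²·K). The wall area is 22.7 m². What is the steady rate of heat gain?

Q ≈ 79.8 W

Thermal resistances in series:
R_stainless steel = L/(kA) = 0.0045/(14.4×22.7) = 1.377×10^-5 K/W
R_evacuated perlite = L/(kA) = 0.155/(0.00262×22.7) = 2.606 K/W
R_outer film = 1/(h_o·A) = 1/(27.2×22.7) = 0.00162 K/W
R_total = 2.608 K/W
Q = ΔT / R_total = 208 / 2.608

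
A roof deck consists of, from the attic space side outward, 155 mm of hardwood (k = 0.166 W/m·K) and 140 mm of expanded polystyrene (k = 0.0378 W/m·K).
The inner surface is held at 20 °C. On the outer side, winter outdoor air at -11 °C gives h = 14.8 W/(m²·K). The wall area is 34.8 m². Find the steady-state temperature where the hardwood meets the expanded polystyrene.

T ≈ 13.8 °C

Model the wall as resistances in series:
R_hardwood = L/(kA) = 0.155/(0.166×34.8) = 0.02683 K/W
R_expanded polystyrene = L/(kA) = 0.14/(0.0378×34.8) = 0.1064 K/W
R_outer film = 1/(h_o·A) = 1/(14.8×34.8) = 0.001942 K/W
R_total = 0.1352 K/W;  Q = ΔT/R_total = 31/0.1352 = 229.3 W
T_interface = T_inner − Q·ΣR(inner→interface) = 20 − 229×0.02683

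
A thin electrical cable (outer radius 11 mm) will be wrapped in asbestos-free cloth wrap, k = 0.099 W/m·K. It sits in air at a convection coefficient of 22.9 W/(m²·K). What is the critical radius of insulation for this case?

r_cr ≈ 4.32 mm

For a cylinder r_cr = k/h = 0.099/22.9
r_cr = 4.32 mm; since the bare radius (11 mm) is above r_cr, any added insulation will reduce heat loss.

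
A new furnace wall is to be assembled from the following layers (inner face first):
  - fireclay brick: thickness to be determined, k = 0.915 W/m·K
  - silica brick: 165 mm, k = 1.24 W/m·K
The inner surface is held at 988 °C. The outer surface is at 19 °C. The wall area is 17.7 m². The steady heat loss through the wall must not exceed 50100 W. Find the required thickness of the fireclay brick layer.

Treating each layer as a thermal resistance in series:
R_silica brick = L/(kA) = 0.165/(1.24×17.7) = 0.007518 K/W
Sum of the known resistances R_other = 0.007518 K/W
Required total resistance R_tot = ΔT/Q_allow = 969/50100 = 0.01934 K/W
R_fireclay brick = R_tot − R_other = 0.01182 K/W
L = R·k·A = 0.01182×0.915×17.7

L ≈ 191 mm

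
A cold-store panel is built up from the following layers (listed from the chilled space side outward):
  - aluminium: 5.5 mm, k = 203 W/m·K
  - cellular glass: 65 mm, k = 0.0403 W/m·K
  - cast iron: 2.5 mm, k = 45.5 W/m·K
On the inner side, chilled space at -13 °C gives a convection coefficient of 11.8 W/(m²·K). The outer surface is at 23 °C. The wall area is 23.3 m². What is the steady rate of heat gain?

Treating each layer as a thermal resistance in series:
R_inner film = 1/(h_i·A) = 1/(11.8×23.3) = 0.003637 K/W
R_aluminium = L/(kA) = 0.0055/(203×23.3) = 1.163×10^-6 K/W
R_cellular glass = L/(kA) = 0.065/(0.0403×23.3) = 0.06922 K/W
R_cast iron = L/(kA) = 0.0025/(45.5×23.3) = 2.358×10^-6 K/W
R_total = 0.07286 K/W
Q = ΔT / R_total = 36 / 0.07286

Q ≈ 494 W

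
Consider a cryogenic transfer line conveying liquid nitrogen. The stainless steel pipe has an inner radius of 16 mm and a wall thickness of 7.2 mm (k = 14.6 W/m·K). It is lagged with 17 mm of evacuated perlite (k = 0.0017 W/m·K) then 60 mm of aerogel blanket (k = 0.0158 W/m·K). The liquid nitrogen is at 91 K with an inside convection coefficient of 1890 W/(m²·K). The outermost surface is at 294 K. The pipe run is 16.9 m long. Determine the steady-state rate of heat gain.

Treating each annulus and film as a series resistance:
R_inner film = 1/(h_i·2πr₁L) = 1/(1890×2π×0.016×16.9) = 3.114×10^-4 K/W
R_stainless steel pipe wall = ln(23.2/16)/(2π×14.6×16.9) = 2.397×10^-4 K/W
R_evacuated perlite = ln(40.2/23.2)/(2π×0.0017×16.9) = 3.045 K/W
R_aerogel blanket = ln(100.2/40.2)/(2π×0.0158×16.9) = 0.5444 K/W
R_total = 3.59 K/W
Q = ΔT/R_total = 203/3.59

Q ≈ 56.5 W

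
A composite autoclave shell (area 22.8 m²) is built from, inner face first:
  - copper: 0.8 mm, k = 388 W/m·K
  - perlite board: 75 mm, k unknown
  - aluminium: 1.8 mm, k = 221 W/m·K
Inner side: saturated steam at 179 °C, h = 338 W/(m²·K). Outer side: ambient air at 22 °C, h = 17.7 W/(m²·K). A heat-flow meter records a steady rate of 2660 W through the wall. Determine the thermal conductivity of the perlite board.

Treating each layer as a thermal resistance in series:
R_inner film = 1/(h_i·A) = 1/(338×22.8) = 1.298×10^-4 K/W
R_copper = L/(kA) = 0.0008/(388×22.8) = 9.043×10^-8 K/W
R_aluminium = L/(kA) = 0.0018/(221×22.8) = 3.572×10^-7 K/W
R_outer film = 1/(h_o·A) = 1/(17.7×22.8) = 0.002478 K/W
Sum of known resistances R_other = 0.002608 K/W
Total R = ΔT/Q = 157/2660 = 0.05902 K/W
R_perlite board = R_total − R_other = 0.05641 K/W
k = L/(R·A) = 0.075/(0.05641×22.8)

k ≈ 0.0583 W/(m·K)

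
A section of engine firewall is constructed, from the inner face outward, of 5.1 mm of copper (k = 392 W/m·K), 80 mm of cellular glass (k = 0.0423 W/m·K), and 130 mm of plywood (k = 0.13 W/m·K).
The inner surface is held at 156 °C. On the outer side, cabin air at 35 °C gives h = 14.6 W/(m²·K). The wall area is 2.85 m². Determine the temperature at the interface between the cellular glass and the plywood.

Series thermal resistances:
R_copper = L/(kA) = 0.0051/(392×2.85) = 4.565×10^-6 K/W
R_cellular glass = L/(kA) = 0.08/(0.0423×2.85) = 0.6636 K/W
R_plywood = L/(kA) = 0.13/(0.13×2.85) = 0.3509 K/W
R_outer film = 1/(h_o·A) = 1/(14.6×2.85) = 0.02403 K/W
R_total = 1.039 K/W;  Q = ΔT/R_total = 121/1.039 = 116.5 W
T_interface = T_inner − Q·ΣR(inner→interface) = 156 − 117×0.6636

T ≈ 78.7 °C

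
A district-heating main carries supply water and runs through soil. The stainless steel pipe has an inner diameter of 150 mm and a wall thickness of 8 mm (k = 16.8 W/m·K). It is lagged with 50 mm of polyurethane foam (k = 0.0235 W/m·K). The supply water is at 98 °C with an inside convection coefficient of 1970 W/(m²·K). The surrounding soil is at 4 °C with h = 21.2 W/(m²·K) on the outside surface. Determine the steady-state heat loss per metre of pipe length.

q′ ≈ 28.9 W/m

Treating each annulus and film as a series resistance:
R_inner film = 1/(h_i·2πr₁L) = 1/(1970×2π×0.075×1) = 0.001077 K/W
R_stainless steel pipe wall = ln(83/75)/(2π×16.8×1) = 9.602×10^-4 K/W
R_polyurethane foam = ln(133/83)/(2π×0.0235×1) = 3.193 K/W
R_outer film = 1/(h_o·2πr_oL) = 1/(21.2×2π×0.133×1) = 0.05645 K/W
R_total = 3.252 K/W
Q = ΔT/R_total = 94/3.252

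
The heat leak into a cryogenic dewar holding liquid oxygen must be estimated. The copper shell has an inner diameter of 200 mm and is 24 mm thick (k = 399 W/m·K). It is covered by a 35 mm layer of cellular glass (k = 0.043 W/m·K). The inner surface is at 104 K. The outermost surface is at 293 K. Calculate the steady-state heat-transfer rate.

Q ≈ 57.5 W

Each spherical layer contributes R = (1/r_i − 1/r_o)/(4πk):
R_copper shell = (1/0.1 − 1/0.124)/(4π×399) = 3.86×10^-4 K/W
R_cellular glass = (1/0.124 − 1/0.159)/(4π×0.043) = 3.285 K/W
R_total = 3.286 K/W
Q = ΔT/R_total = 189/3.286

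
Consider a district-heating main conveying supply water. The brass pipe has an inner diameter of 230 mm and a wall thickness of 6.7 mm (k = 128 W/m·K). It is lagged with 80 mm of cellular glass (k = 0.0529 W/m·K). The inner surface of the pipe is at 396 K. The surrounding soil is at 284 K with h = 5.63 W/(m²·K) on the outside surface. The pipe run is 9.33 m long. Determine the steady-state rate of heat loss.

Treating each annulus and film as a series resistance:
R_brass pipe wall = ln(121.7/115)/(2π×128×9.33) = 7.547×10^-6 K/W
R_cellular glass = ln(201.7/121.7)/(2π×0.0529×9.33) = 0.1629 K/W
R_outer film = 1/(h_o·2πr_oL) = 1/(5.63×2π×0.2017×9.33) = 0.01502 K/W
R_total = 0.1779 K/W
Q = ΔT/R_total = 112/0.1779

Q ≈ 629 W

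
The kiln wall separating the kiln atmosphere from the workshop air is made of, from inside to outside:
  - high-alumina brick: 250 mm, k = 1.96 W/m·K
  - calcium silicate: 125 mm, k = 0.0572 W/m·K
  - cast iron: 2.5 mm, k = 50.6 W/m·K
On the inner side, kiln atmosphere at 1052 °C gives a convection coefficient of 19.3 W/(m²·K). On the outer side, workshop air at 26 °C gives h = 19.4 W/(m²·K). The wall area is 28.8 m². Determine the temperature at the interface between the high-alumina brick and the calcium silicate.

T ≈ 976 °C

Series thermal resistances:
R_inner film = 1/(h_i·A) = 1/(19.3×28.8) = 0.001799 K/W
R_high-alumina brick = L/(kA) = 0.25/(1.96×28.8) = 0.004429 K/W
R_calcium silicate = L/(kA) = 0.125/(0.0572×28.8) = 0.07588 K/W
R_cast iron = L/(kA) = 0.0025/(50.6×28.8) = 1.716×10^-6 K/W
R_outer film = 1/(h_o·A) = 1/(19.4×28.8) = 0.00179 K/W
R_total = 0.0839 K/W;  Q = ΔT/R_total = 1026/0.0839 = 12230 W
T_interface = T_inner − Q·ΣR(inner→interface) = 1052 − 12200×0.006228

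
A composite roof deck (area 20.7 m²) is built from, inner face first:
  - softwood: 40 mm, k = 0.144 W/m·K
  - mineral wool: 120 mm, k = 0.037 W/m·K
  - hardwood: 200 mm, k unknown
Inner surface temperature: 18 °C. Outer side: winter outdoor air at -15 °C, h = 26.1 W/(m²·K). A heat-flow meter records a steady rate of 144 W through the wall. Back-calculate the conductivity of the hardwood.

Model the wall as resistances in series:
R_softwood = L/(kA) = 0.04/(0.144×20.7) = 0.01342 K/W
R_mineral wool = L/(kA) = 0.12/(0.037×20.7) = 0.1567 K/W
R_outer film = 1/(h_o·A) = 1/(26.1×20.7) = 0.001851 K/W
Sum of known resistances R_other = 0.1719 K/W
Total R = ΔT/Q = 33/144 = 0.2292 K/W
R_hardwood = R_total − R_other = 0.05722 K/W
k = L/(R·A) = 0.2/(0.05722×20.7)

k ≈ 0.169 W/(m·K)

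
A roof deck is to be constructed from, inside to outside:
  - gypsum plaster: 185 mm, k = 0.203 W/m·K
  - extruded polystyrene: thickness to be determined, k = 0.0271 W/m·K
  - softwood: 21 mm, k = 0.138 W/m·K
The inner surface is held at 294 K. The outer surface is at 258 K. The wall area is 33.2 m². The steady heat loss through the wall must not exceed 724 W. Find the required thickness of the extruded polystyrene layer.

L ≈ 15.9 mm

Thermal resistances in series:
R_gypsum plaster = L/(kA) = 0.185/(0.203×33.2) = 0.02745 K/W
R_softwood = L/(kA) = 0.021/(0.138×33.2) = 0.004584 K/W
Sum of the known resistances R_other = 0.03203 K/W
Required total resistance R_tot = ΔT/Q_allow = 36/724 = 0.04972 K/W
R_extruded polystyrene = R_tot − R_other = 0.01769 K/W
L = R·k·A = 0.01769×0.0271×33.2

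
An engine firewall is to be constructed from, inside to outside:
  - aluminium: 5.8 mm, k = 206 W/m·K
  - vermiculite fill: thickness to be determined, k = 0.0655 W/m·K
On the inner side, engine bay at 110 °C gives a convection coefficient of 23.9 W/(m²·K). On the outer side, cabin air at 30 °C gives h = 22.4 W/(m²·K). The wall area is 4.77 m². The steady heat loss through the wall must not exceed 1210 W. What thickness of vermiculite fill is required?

Thermal resistances in series:
R_inner film = 1/(h_i·A) = 1/(23.9×4.77) = 0.008772 K/W
R_aluminium = L/(kA) = 0.0058/(206×4.77) = 5.903×10^-6 K/W
R_outer film = 1/(h_o·A) = 1/(22.4×4.77) = 0.009359 K/W
Sum of the known resistances R_other = 0.01814 K/W
Required total resistance R_tot = ΔT/Q_allow = 80/1210 = 0.06612 K/W
R_vermiculite fill = R_tot − R_other = 0.04798 K/W
L = R·k·A = 0.04798×0.0655×4.77

L ≈ 15 mm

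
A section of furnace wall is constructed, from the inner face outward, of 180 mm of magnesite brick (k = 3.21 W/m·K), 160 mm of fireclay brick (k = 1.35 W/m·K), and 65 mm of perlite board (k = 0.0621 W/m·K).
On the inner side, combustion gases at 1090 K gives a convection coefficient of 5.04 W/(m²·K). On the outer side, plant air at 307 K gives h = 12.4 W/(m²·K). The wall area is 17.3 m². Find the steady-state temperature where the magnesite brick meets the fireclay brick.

T ≈ 957 K

Treating each layer as a thermal resistance in series:
R_inner film = 1/(h_i·A) = 1/(5.04×17.3) = 0.01147 K/W
R_magnesite brick = L/(kA) = 0.18/(3.21×17.3) = 0.003241 K/W
R_fireclay brick = L/(kA) = 0.16/(1.35×17.3) = 0.006851 K/W
R_perlite board = L/(kA) = 0.065/(0.0621×17.3) = 0.0605 K/W
R_outer film = 1/(h_o·A) = 1/(12.4×17.3) = 0.004662 K/W
R_total = 0.08673 K/W;  Q = ΔT/R_total = 783/0.08673 = 9028 W
T_interface = T_inner − Q·ΣR(inner→interface) = 1090 − 9030×0.01471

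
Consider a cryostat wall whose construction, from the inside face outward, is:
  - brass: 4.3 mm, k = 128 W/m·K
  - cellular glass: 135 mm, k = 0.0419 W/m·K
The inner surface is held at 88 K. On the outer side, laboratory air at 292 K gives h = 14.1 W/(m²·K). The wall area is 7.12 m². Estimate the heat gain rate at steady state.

Q ≈ 441 W

Using the resistance-network approach (series):
R_brass = L/(kA) = 0.0043/(128×7.12) = 4.718×10^-6 K/W
R_cellular glass = L/(kA) = 0.135/(0.0419×7.12) = 0.4525 K/W
R_outer film = 1/(h_o·A) = 1/(14.1×7.12) = 0.009961 K/W
R_total = 0.4625 K/W
Q = ΔT / R_total = 204 / 0.4625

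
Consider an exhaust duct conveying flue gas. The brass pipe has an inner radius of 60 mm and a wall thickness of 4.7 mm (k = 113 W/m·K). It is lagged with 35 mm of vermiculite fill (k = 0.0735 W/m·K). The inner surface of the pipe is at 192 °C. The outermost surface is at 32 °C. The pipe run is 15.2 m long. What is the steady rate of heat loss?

Q ≈ 2600 W

Cylindrical conduction, so R = ln(r₂/r₁)/(2πkL) per layer, in series:
R_brass pipe wall = ln(64.7/60)/(2π×113×15.2) = 6.988×10^-6 K/W
R_vermiculite fill = ln(99.7/64.7)/(2π×0.0735×15.2) = 0.0616 K/W
R_total = 0.06161 K/W
Q = ΔT/R_total = 160/0.06161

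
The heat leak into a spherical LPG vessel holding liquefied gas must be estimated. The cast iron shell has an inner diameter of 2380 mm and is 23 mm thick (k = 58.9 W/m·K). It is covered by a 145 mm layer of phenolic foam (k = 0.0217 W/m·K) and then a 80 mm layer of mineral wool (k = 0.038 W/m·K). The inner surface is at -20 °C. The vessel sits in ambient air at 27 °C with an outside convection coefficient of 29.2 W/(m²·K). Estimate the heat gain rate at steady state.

Each spherical layer contributes R = (1/r_i − 1/r_o)/(4πk):
R_cast iron shell = (1/1.19 − 1/1.213)/(4π×58.9) = 2.153×10^-5 K/W
R_phenolic foam = (1/1.213 − 1/1.358)/(4π×0.0217) = 0.3228 K/W
R_mineral wool = (1/1.358 − 1/1.438)/(4π×0.038) = 0.08579 K/W
R_outer film = 1/(h·4πr_o²) = 1/(29.2×4π×1.438²) = 0.001318 K/W
R_total = 0.4099 K/W
Q = ΔT/R_total = 47/0.4099

Q ≈ 115 W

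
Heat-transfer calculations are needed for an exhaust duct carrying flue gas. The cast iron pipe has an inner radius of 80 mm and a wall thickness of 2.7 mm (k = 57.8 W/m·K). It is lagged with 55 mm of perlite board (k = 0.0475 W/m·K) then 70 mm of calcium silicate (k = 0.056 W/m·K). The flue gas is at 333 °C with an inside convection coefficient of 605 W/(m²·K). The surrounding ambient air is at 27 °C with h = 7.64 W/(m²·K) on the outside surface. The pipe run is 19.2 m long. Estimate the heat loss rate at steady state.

Q ≈ 1970 W

Radial resistances (cylindrical: R_cond = ln(r_o/r_i)/(2πkL), R_conv = 1/(h·2πrL)):
R_inner film = 1/(h_i·2πr₁L) = 1/(605×2π×0.08×19.2) = 1.713×10^-4 K/W
R_cast iron pipe wall = ln(82.7/80)/(2π×57.8×19.2) = 4.76×10^-6 K/W
R_perlite board = ln(137.7/82.7)/(2π×0.0475×19.2) = 0.08898 K/W
R_calcium silicate = ln(207.7/137.7)/(2π×0.056×19.2) = 0.06084 K/W
R_outer film = 1/(h_o·2πr_oL) = 1/(7.64×2π×0.2077×19.2) = 0.005224 K/W
R_total = 0.1552 K/W
Q = ΔT/R_total = 306/0.1552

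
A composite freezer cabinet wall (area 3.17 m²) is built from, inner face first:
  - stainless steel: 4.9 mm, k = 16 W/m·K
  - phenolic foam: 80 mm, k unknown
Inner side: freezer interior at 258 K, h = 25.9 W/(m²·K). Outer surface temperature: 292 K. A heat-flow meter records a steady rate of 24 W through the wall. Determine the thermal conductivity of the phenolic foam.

Treating each layer as a thermal resistance in series:
R_inner film = 1/(h_i·A) = 1/(25.9×3.17) = 0.01218 K/W
R_stainless steel = L/(kA) = 0.0049/(16×3.17) = 9.661×10^-5 K/W
Sum of known resistances R_other = 0.01228 K/W
Total R = ΔT/Q = 34/24 = 1.417 K/W
R_phenolic foam = R_total − R_other = 1.404 K/W
k = L/(R·A) = 0.08/(1.404×3.17)

k ≈ 0.018 W/(m·K)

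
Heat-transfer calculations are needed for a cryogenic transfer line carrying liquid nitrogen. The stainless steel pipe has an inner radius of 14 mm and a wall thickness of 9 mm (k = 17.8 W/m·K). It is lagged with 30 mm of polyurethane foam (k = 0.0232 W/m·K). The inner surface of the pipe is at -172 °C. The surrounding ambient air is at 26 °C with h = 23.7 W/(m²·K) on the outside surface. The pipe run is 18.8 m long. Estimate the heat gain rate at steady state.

Radial resistances (cylindrical: R_cond = ln(r_o/r_i)/(2πkL), R_conv = 1/(h·2πrL)):
R_stainless steel pipe wall = ln(23/14)/(2π×17.8×18.8) = 2.361×10^-4 K/W
R_polyurethane foam = ln(53/23)/(2π×0.0232×18.8) = 0.3046 K/W
R_outer film = 1/(h_o·2πr_oL) = 1/(23.7×2π×0.053×18.8) = 0.00674 K/W
R_total = 0.3116 K/W
Q = ΔT/R_total = 198/0.3116

Q ≈ 635 W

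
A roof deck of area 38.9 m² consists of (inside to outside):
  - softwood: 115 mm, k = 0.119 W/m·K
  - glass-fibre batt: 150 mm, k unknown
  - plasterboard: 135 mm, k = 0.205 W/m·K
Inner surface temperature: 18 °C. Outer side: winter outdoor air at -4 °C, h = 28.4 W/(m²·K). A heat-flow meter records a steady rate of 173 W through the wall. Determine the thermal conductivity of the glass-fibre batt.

k ≈ 0.0456 W/(m·K)

Using the resistance-network approach (series):
R_softwood = L/(kA) = 0.115/(0.119×38.9) = 0.02484 K/W
R_plasterboard = L/(kA) = 0.135/(0.205×38.9) = 0.01693 K/W
R_outer film = 1/(h_o·A) = 1/(28.4×38.9) = 9.052×10^-4 K/W
Sum of known resistances R_other = 0.04268 K/W
Total R = ΔT/Q = 22/173 = 0.1272 K/W
R_glass-fibre batt = R_total − R_other = 0.08449 K/W
k = L/(R·A) = 0.15/(0.08449×38.9)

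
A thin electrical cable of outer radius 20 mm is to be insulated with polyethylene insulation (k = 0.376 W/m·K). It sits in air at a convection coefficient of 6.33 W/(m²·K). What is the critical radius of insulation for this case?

r_cr ≈ 59.4 mm

For a cylinder r_cr = k/h = 0.376/6.33
r_cr = 59.4 mm; since the bare radius (20 mm) is below r_cr, adding a thin layer of insulation will *increase* heat loss.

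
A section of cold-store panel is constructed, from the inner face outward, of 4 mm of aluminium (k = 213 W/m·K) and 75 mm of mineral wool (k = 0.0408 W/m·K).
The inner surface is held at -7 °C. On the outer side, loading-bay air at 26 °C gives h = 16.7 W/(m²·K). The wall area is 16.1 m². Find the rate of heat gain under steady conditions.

Q ≈ 280 W

Using the resistance-network approach (series):
R_aluminium = L/(kA) = 0.004/(213×16.1) = 1.166×10^-6 K/W
R_mineral wool = L/(kA) = 0.075/(0.0408×16.1) = 0.1142 K/W
R_outer film = 1/(h_o·A) = 1/(16.7×16.1) = 0.003719 K/W
R_total = 0.1179 K/W
Q = ΔT / R_total = 33 / 0.1179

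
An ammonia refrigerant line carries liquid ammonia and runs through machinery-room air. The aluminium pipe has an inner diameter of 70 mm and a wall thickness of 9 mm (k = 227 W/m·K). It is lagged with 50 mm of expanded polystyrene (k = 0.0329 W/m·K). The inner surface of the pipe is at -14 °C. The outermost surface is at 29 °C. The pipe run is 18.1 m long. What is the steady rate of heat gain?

Q ≈ 212 W

Per-layer cylindrical resistances, series-summed:
R_aluminium pipe wall = ln(44/35)/(2π×227×18.1) = 8.864×10^-6 K/W
R_expanded polystyrene = ln(94/44)/(2π×0.0329×18.1) = 0.2029 K/W
R_total = 0.2029 K/W
Q = ΔT/R_total = 43/0.2029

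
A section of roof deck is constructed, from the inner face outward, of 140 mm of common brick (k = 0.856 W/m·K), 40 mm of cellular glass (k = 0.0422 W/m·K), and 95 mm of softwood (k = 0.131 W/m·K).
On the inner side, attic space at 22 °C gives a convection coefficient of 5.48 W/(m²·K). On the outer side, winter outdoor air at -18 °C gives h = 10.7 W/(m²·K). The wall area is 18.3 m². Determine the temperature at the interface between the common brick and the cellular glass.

T ≈ 15.4 °C

Treating each layer as a thermal resistance in series:
R_inner film = 1/(h_i·A) = 1/(5.48×18.3) = 0.009972 K/W
R_common brick = L/(kA) = 0.14/(0.856×18.3) = 0.008937 K/W
R_cellular glass = L/(kA) = 0.04/(0.0422×18.3) = 0.0518 K/W
R_softwood = L/(kA) = 0.095/(0.131×18.3) = 0.03963 K/W
R_outer film = 1/(h_o·A) = 1/(10.7×18.3) = 0.005107 K/W
R_total = 0.1154 K/W;  Q = ΔT/R_total = 40/0.1154 = 346.5 W
T_interface = T_inner − Q·ΣR(inner→interface) = 22 − 347×0.01891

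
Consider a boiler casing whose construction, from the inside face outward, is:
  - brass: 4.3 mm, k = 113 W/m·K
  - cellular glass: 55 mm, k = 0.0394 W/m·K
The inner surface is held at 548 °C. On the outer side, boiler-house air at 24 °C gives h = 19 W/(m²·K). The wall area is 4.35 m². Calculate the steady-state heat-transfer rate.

Model the wall as resistances in series:
R_brass = L/(kA) = 0.0043/(113×4.35) = 8.748×10^-6 K/W
R_cellular glass = L/(kA) = 0.055/(0.0394×4.35) = 0.3209 K/W
R_outer film = 1/(h_o·A) = 1/(19×4.35) = 0.0121 K/W
R_total = 0.333 K/W
Q = ΔT / R_total = 524 / 0.333

Q ≈ 1570 W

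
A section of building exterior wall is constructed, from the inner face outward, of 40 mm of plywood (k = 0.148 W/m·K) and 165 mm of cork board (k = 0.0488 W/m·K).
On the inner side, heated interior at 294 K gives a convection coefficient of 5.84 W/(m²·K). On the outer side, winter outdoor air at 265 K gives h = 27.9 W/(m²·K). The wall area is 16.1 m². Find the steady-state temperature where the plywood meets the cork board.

T ≈ 291 K

Thermal resistances in series:
R_inner film = 1/(h_i·A) = 1/(5.84×16.1) = 0.01064 K/W
R_plywood = L/(kA) = 0.04/(0.148×16.1) = 0.01679 K/W
R_cork board = L/(kA) = 0.165/(0.0488×16.1) = 0.21 K/W
R_outer film = 1/(h_o·A) = 1/(27.9×16.1) = 0.002226 K/W
R_total = 0.2397 K/W;  Q = ΔT/R_total = 29/0.2397 = 121 W
T_interface = T_inner − Q·ΣR(inner→interface) = 294 − 121×0.02742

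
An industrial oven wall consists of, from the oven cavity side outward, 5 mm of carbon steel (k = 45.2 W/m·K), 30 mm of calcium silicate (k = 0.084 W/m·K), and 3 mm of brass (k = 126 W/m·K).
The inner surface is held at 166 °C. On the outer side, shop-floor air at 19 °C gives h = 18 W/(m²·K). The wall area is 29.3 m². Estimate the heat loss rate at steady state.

Q ≈ 10400 W

Using the resistance-network approach (series):
R_carbon steel = L/(kA) = 0.005/(45.2×29.3) = 3.775×10^-6 K/W
R_calcium silicate = L/(kA) = 0.03/(0.084×29.3) = 0.01219 K/W
R_brass = L/(kA) = 0.003/(126×29.3) = 8.126×10^-7 K/W
R_outer film = 1/(h_o·A) = 1/(18×29.3) = 0.001896 K/W
R_total = 0.01409 K/W
Q = ΔT / R_total = 147 / 0.01409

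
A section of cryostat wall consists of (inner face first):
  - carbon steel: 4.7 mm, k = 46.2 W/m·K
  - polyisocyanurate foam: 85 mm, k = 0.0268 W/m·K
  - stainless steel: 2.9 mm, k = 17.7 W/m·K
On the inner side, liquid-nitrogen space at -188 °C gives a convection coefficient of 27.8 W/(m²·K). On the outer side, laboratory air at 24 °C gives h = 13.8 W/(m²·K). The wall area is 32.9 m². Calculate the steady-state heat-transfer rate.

Q ≈ 2130 W

Using the resistance-network approach (series):
R_inner film = 1/(h_i·A) = 1/(27.8×32.9) = 0.001093 K/W
R_carbon steel = L/(kA) = 0.0047/(46.2×32.9) = 3.092×10^-6 K/W
R_polyisocyanurate foam = L/(kA) = 0.085/(0.0268×32.9) = 0.0964 K/W
R_stainless steel = L/(kA) = 0.0029/(17.7×32.9) = 4.98×10^-6 K/W
R_outer film = 1/(h_o·A) = 1/(13.8×32.9) = 0.002203 K/W
R_total = 0.09971 K/W
Q = ΔT / R_total = 212 / 0.09971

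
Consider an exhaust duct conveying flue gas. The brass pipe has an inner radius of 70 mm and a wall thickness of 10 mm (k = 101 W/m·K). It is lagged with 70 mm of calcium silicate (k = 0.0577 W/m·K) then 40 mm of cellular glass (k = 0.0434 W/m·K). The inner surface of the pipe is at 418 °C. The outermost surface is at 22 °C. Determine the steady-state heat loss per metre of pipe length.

Radial resistances (cylindrical: R_cond = ln(r_o/r_i)/(2πkL), R_conv = 1/(h·2πrL)):
R_brass pipe wall = ln(80/70)/(2π×101×1) = 2.104×10^-4 K/W
R_calcium silicate = ln(150/80)/(2π×0.0577×1) = 1.734 K/W
R_cellular glass = ln(190/150)/(2π×0.0434×1) = 0.8669 K/W
R_total = 2.601 K/W
Q = ΔT/R_total = 396/2.601

q′ ≈ 152 W/m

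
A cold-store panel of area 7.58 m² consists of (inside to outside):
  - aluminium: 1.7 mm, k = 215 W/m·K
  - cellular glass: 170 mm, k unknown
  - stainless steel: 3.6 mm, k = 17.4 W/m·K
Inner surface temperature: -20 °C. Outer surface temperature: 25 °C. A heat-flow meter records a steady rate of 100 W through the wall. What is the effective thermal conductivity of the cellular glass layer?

Model the wall as resistances in series:
R_aluminium = L/(kA) = 0.0017/(215×7.58) = 1.043×10^-6 K/W
R_stainless steel = L/(kA) = 0.0036/(17.4×7.58) = 2.73×10^-5 K/W
Sum of known resistances R_other = 2.834×10^-5 K/W
Total R = ΔT/Q = 45/100 = 0.45 K/W
R_cellular glass = R_total − R_other = 0.45 K/W
k = L/(R·A) = 0.17/(0.45×7.58)

k ≈ 0.0498 W/(m·K)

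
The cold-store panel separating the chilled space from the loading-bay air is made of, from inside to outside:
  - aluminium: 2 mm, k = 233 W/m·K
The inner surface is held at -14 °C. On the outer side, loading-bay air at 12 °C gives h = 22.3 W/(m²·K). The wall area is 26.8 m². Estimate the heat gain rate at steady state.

Q ≈ 15500 W

Series thermal resistances:
R_aluminium = L/(kA) = 0.002/(233×26.8) = 3.203×10^-7 K/W
R_outer film = 1/(h_o·A) = 1/(22.3×26.8) = 0.001673 K/W
R_total = 0.001674 K/W
Q = ΔT / R_total = 26 / 0.001674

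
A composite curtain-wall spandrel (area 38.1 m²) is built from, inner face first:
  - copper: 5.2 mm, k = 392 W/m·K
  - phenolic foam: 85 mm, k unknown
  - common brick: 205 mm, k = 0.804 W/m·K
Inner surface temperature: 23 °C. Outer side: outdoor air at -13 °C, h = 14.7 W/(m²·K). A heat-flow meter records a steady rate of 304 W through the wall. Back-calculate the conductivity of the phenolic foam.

k ≈ 0.0203 W/(m·K)

Series thermal resistances:
R_copper = L/(kA) = 0.0052/(392×38.1) = 3.482×10^-7 K/W
R_common brick = L/(kA) = 0.205/(0.804×38.1) = 0.006692 K/W
R_outer film = 1/(h_o·A) = 1/(14.7×38.1) = 0.001785 K/W
Sum of known resistances R_other = 0.008478 K/W
Total R = ΔT/Q = 36/304 = 0.1184 K/W
R_phenolic foam = R_total − R_other = 0.1099 K/W
k = L/(R·A) = 0.085/(0.1099×38.1)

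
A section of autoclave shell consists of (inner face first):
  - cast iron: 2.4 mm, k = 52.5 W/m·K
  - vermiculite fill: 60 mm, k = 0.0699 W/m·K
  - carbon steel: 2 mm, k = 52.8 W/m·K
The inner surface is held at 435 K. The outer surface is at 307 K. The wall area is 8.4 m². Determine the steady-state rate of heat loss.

Using the resistance-network approach (series):
R_cast iron = L/(kA) = 0.0024/(52.5×8.4) = 5.442×10^-6 K/W
R_vermiculite fill = L/(kA) = 0.06/(0.0699×8.4) = 0.1022 K/W
R_carbon steel = L/(kA) = 0.002/(52.8×8.4) = 4.509×10^-6 K/W
R_total = 0.1022 K/W
Q = ΔT / R_total = 128 / 0.1022

Q ≈ 1250 W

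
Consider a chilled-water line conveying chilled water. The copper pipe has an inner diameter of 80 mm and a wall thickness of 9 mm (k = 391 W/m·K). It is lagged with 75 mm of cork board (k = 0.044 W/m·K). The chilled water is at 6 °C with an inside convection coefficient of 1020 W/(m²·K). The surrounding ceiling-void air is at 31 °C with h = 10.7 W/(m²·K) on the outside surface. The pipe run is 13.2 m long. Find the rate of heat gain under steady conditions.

Q ≈ 94.8 W

For a radial system each layer contributes R = ln(r_out/r_in)/(2πkL); films add R = 1/(hA).
R_inner film = 1/(h_i·2πr₁L) = 1/(1020×2π×0.04×13.2) = 2.955×10^-4 K/W
R_copper pipe wall = ln(49/40)/(2π×391×13.2) = 6.258×10^-6 K/W
R_cork board = ln(124/49)/(2π×0.044×13.2) = 0.2544 K/W
R_outer film = 1/(h_o·2πr_oL) = 1/(10.7×2π×0.124×13.2) = 0.009087 K/W
R_total = 0.2638 K/W
Q = ΔT/R_total = 25/0.2638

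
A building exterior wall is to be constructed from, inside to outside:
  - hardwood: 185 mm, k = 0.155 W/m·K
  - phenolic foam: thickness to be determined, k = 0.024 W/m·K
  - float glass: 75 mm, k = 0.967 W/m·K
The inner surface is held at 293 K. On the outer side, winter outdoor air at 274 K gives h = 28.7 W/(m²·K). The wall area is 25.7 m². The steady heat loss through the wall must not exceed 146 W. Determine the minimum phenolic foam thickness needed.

Model the wall as resistances in series:
R_hardwood = L/(kA) = 0.185/(0.155×25.7) = 0.04644 K/W
R_float glass = L/(kA) = 0.075/(0.967×25.7) = 0.003018 K/W
R_outer film = 1/(h_o·A) = 1/(28.7×25.7) = 0.001356 K/W
Sum of the known resistances R_other = 0.05082 K/W
Required total resistance R_tot = ΔT/Q_allow = 19/146 = 0.1301 K/W
R_phenolic foam = R_tot − R_other = 0.07932 K/W
L = R·k·A = 0.07932×0.024×25.7

L ≈ 48.9 mm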